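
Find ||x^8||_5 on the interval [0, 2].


Step 1: ||f||_5 = (integral_0^2 |x^8|^5 dx)^(1/5)
     = (integral_0^2 x^40 dx)^(1/5)
Step 2: integral_0^2 x^40 dx = [x^41/(41)] from 0 to 2 = 2^41/41
     = 2199023255552/41 = 5.363471e+10
Step 3: ||f||_5 = (5.363471e+10)^(1/5) = 139.923027


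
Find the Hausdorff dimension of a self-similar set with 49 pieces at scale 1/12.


For a self-similar set with N copies scaled by 1/r:
dim_H = log(N)/log(r) = log(49)/log(12)
= 3.89182/2.484907
= 1.566184


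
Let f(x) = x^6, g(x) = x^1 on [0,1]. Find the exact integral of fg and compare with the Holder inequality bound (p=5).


Step 1: Exact integral of f*g = integral(x^7, 0, 1) = 1/8
     = 0.125
Step 2: Holder bound with p=5, q=1.25:
  ||f||_p = (integral x^30 dx)^(1/5) = (1/31)^(1/5) = 0.503185
  ||g||_q = (integral x^1.25 dx)^(1/1.25) = (1/2.25)^(1/1.25) = 0.522702
Step 3: Holder bound = ||f||_p * ||g||_q = 0.503185 * 0.522702 = 0.263016
Verification: 0.125 <= 0.263016 (Holder holds)


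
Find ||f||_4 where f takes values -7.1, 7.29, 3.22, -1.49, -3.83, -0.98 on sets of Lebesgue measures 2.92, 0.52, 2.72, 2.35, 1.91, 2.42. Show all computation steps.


Step 1: Compute |f_i|^4 for each value:
  |-7.1|^4 = 2541.1681
  |7.29|^4 = 2824.295365
  |3.22|^4 = 107.503719
  |-1.49|^4 = 4.928844
  |-3.83|^4 = 215.176627
  |-0.98|^4 = 0.922368
Step 2: Multiply by measures and sum:
  2541.1681 * 2.92 = 7420.210852
  2824.295365 * 0.52 = 1468.63359
  107.503719 * 2.72 = 292.410114
  4.928844 * 2.35 = 11.582783
  215.176627 * 1.91 = 410.987358
  0.922368 * 2.42 = 2.232131
Sum = 7420.210852 + 1468.63359 + 292.410114 + 11.582783 + 410.987358 + 2.232131 = 9606.056829
Step 3: Take the p-th root:
||f||_4 = (9606.056829)^(1/4) = 9.900025


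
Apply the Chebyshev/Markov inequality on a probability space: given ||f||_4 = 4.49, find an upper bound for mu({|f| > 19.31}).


Chebyshev/Markov inequality: mu(|f| > eps) <= (||f||_p / eps)^p
Step 1: ||f||_4 / eps = 4.49 / 19.31 = 0.232522
Step 2: Raise to power p = 4:
  (0.232522)^4 = 0.002923
Step 3: Therefore mu(|f| > 19.31) <= 0.002923


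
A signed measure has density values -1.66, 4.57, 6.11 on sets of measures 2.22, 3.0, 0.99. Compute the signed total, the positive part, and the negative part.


Step 1: Compute signed measure on each set:
  Set 1: -1.66 * 2.22 = -3.6852
  Set 2: 4.57 * 3.0 = 13.71
  Set 3: 6.11 * 0.99 = 6.0489
Step 2: Total signed measure = (-3.6852) + (13.71) + (6.0489)
     = 16.0737
Step 3: Positive part mu+(X) = sum of positive contributions = 19.7589
Step 4: Negative part mu-(X) = |sum of negative contributions| = 3.6852


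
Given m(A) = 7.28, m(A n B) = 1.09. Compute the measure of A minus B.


m(A \ B) = m(A) - m(A n B)
= 7.28 - 1.09
= 6.19


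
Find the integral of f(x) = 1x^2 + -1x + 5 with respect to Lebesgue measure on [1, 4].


The Lebesgue integral of a Riemann-integrable function agrees with the Riemann integral.
Antiderivative F(x) = (1/3)x^3 + (-1/2)x^2 + 5x
F(4) = (1/3)*4^3 + (-1/2)*4^2 + 5*4
     = (1/3)*64 + (-1/2)*16 + 5*4
     = 21.333333 + -8 + 20
     = 33.333333
F(1) = 4.833333
Integral = F(4) - F(1) = 33.333333 - 4.833333 = 28.5


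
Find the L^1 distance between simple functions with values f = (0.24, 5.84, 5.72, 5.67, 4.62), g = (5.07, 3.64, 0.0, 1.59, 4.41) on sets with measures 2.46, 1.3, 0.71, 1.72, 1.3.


Step 1: Compute differences f_i - g_i:
  0.24 - 5.07 = -4.83
  5.84 - 3.64 = 2.2
  5.72 - 0.0 = 5.72
  5.67 - 1.59 = 4.08
  4.62 - 4.41 = 0.21
Step 2: Compute |diff|^1 * measure for each set:
  |-4.83|^1 * 2.46 = 4.83 * 2.46 = 11.8818
  |2.2|^1 * 1.3 = 2.2 * 1.3 = 2.86
  |5.72|^1 * 0.71 = 5.72 * 0.71 = 4.0612
  |4.08|^1 * 1.72 = 4.08 * 1.72 = 7.0176
  |0.21|^1 * 1.3 = 0.21 * 1.3 = 0.273
Step 3: Sum = 26.0936
Step 4: ||f-g||_1 = (26.0936)^(1/1) = 26.0936


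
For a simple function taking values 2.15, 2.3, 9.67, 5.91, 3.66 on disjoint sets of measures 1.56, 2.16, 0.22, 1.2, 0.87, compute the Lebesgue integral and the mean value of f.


Step 1: Integral = sum(value_i * measure_i)
= 2.15*1.56 + 2.3*2.16 + 9.67*0.22 + 5.91*1.2 + 3.66*0.87
= 3.354 + 4.968 + 2.1274 + 7.092 + 3.1842
= 20.7256
Step 2: Total measure of domain = 1.56 + 2.16 + 0.22 + 1.2 + 0.87 = 6.01
Step 3: Average value = 20.7256 / 6.01 = 3.448519


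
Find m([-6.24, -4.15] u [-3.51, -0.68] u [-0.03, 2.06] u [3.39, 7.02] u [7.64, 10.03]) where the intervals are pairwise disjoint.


For pairwise disjoint intervals, m(union) = sum of lengths.
= (-4.15 - -6.24) + (-0.68 - -3.51) + (2.06 - -0.03) + (7.02 - 3.39) + (10.03 - 7.64)
= 2.09 + 2.83 + 2.09 + 3.63 + 2.39
= 13.03


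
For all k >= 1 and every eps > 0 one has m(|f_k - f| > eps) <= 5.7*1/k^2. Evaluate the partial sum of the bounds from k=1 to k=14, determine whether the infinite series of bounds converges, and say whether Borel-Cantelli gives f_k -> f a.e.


Step 1: List the terms 5.7*1/k^2 for k = 1 to 14:
  k=1: 5.7
  k=2: 1.425
  k=3: 0.633333
  k=4: 0.35625
  k=5: 0.228
  k=6: 0.158333
  k=7: 0.116327
  k=8: 0.089063
  k=9: 0.07037
  k=10: 0.057
  k=11: 0.047107
  k=12: 0.039583
  k=13: 0.033728
  k=14: 0.029082
Step 2: Partial sum = 5.7 + 1.425 + 0.633333 + 0.35625 + 0.228 + 0.158333 + 0.116327 + 0.089063 + 0.07037 + 0.057 + 0.047107 + 0.039583 + 0.033728 + 0.029082
     = 8.983176
Step 3: The full series sum_(k>=1) 5.7*1/k^2 converges (p-series with p = 2 > 1; a constant multiple of a convergent series converges).
Step 4: Fix eps > 0. Since sum_k m(|f_k - f| > eps) < infinity, the Borel-Cantelli lemma gives
        m(limsup_k {|f_k - f| > eps}) = 0, i.e. for a.e. x, |f_k(x) - f(x)| <= eps for all large k.
        Applying this with eps = 1/j for j = 1, 2, ... and intersecting the countably many full-measure sets,
        for a.e. x we get limsup_k |f_k(x) - f(x)| <= 1/j for every j, hence f_k -> f almost everywhere.
Conclusion: series converges; Borel-Cantelli yields f_k -> f a.e.


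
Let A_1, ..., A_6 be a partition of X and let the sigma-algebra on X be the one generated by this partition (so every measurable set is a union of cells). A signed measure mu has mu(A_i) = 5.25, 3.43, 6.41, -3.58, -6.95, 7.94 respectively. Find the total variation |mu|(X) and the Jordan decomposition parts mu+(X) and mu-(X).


Step 1: Every measurable set is a union of atoms (the cells / points), so a Hahn decomposition is
  obtained by grouping atoms by sign: P = union of atoms with mu > 0, N = union of the remaining atoms.
  Atoms in P (indices): 1, 2, 3, 6;  atoms in N (indices): 4, 5
  Positive values: 5.25, 3.43, 6.41, 7.94
  Negative values: -3.58, -6.95
Step 2: mu+(X) = mu(P) = sum of positive atom values = 23.03
Step 3: mu-(X) = -mu(N) = sum of |negative atom values| = 10.53
Step 4: |mu|(X) = mu+(X) + mu-(X) = 23.03 + 10.53 = 33.56


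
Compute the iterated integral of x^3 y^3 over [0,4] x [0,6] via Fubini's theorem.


By Fubini's theorem, the double integral factors as a product of single integrals:
Step 1: integral_0^4 x^3 dx = [x^4/4] from 0 to 4
     = 4^4/4 = 64
Step 2: integral_0^6 y^3 dy = [y^4/4] from 0 to 6
     = 6^4/4 = 324
Step 3: Double integral = 64 * 324 = 20736


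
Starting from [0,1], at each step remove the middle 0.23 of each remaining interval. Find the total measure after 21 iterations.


Step 1: At each step, fraction remaining = 1 - 0.23 = 0.77
Step 2: After 21 steps, measure = (0.77)^21
Result = 0.004133


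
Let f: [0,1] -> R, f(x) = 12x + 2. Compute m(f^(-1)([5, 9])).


f^(-1)([5, 9]) = {x : 5 <= 12x + 2 <= 9}
Solving: (5 - 2)/12 <= x <= (9 - 2)/12
= [0.25, 0.583333]
Intersecting with [0,1]: [0.25, 0.583333]
Measure = 0.583333 - 0.25 = 0.333333


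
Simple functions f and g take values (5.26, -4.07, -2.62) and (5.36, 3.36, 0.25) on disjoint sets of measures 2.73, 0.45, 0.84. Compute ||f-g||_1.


Step 1: Compute differences f_i - g_i:
  5.26 - 5.36 = -0.1
  -4.07 - 3.36 = -7.43
  -2.62 - 0.25 = -2.87
Step 2: Compute |diff|^1 * measure for each set:
  |-0.1|^1 * 2.73 = 0.1 * 2.73 = 0.273
  |-7.43|^1 * 0.45 = 7.43 * 0.45 = 3.3435
  |-2.87|^1 * 0.84 = 2.87 * 0.84 = 2.4108
Step 3: Sum = 6.0273
Step 4: ||f-g||_1 = (6.0273)^(1/1) = 6.0273


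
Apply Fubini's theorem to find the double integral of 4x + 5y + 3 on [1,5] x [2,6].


By Fubini, integrate in x first, then y.
Step 1: Fix y, integrate over x in [1,5]:
  integral(4x + 5y + 3, x=1..5)
  = 4*(5^2 - 1^2)/2 + (5y + 3)*(5 - 1)
  = 48 + (5y + 3)*4
  = 48 + 20y + 12
  = 60 + 20y
Step 2: Integrate over y in [2,6]:
  integral(60 + 20y, y=2..6)
  = 60*4 + 20*(6^2 - 2^2)/2
  = 240 + 320
  = 560


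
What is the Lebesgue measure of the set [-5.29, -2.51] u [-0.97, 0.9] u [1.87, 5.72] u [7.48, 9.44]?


For pairwise disjoint intervals, m(union) = sum of lengths.
= (-2.51 - -5.29) + (0.9 - -0.97) + (5.72 - 1.87) + (9.44 - 7.48)
= 2.78 + 1.87 + 3.85 + 1.96
= 10.46


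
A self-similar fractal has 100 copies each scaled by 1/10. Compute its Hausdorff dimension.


For a self-similar set with N copies scaled by 1/r:
dim_H = log(N)/log(r) = log(100)/log(10)
= 4.60517/2.302585
= 2


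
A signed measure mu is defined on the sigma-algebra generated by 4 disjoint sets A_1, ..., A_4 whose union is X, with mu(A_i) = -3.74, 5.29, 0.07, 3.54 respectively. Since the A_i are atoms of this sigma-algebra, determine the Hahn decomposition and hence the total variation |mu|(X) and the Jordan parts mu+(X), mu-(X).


Step 1: Every measurable set is a union of atoms (the cells / points), so a Hahn decomposition is
  obtained by grouping atoms by sign: P = union of atoms with mu > 0, N = union of the remaining atoms.
  Atoms in P (indices): 2, 3, 4;  atoms in N (indices): 1
  Positive values: 5.29, 0.07, 3.54
  Negative values: -3.74
Step 2: mu+(X) = mu(P) = sum of positive atom values = 8.9
Step 3: mu-(X) = -mu(N) = sum of |negative atom values| = 3.74
Step 4: |mu|(X) = mu+(X) + mu-(X) = 8.9 + 3.74 = 12.64


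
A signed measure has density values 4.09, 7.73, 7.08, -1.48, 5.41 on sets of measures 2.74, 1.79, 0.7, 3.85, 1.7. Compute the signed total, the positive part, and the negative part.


Step 1: Compute signed measure on each set:
  Set 1: 4.09 * 2.74 = 11.2066
  Set 2: 7.73 * 1.79 = 13.8367
  Set 3: 7.08 * 0.7 = 4.956
  Set 4: -1.48 * 3.85 = -5.698
  Set 5: 5.41 * 1.7 = 9.197
Step 2: Total signed measure = (11.2066) + (13.8367) + (4.956) + (-5.698) + (9.197)
     = 33.4983
Step 3: Positive part mu+(X) = sum of positive contributions = 39.1963
Step 4: Negative part mu-(X) = |sum of negative contributions| = 5.698


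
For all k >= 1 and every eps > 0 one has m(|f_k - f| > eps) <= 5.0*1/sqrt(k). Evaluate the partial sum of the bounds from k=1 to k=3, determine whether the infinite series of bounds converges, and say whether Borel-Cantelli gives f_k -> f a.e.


Step 1: List the terms 5.0*1/sqrt(k) for k = 1 to 3:
  k=1: 5
  k=2: 3.535534
  k=3: 2.886751
Step 2: Partial sum = 5 + 3.535534 + 2.886751
     = 11.422285
Step 3: The full series sum_(k>=1) 5.0*1/sqrt(k) diverges (p-series with p = 1/2 <= 1; a nonzero constant multiple of a divergent series diverges).
Step 4: The (first) Borel-Cantelli lemma requires a summable sequence of measures, so it does not apply here;
        from this bound alone no conclusion about a.e. convergence can be drawn (convergence in measure still
        gives an a.e.-convergent subsequence, but not a.e. convergence of the whole sequence).
Conclusion: series diverges; Borel-Cantelli is inconclusive about a.e. convergence of f_k.


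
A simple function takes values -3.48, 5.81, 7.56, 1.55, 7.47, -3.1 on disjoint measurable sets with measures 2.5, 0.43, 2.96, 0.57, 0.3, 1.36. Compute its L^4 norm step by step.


Step 1: Compute |f_i|^4 for each value:
  |-3.48|^4 = 146.661788
  |5.81|^4 = 1139.474287
  |7.56|^4 = 3266.533993
  |1.55|^4 = 5.772006
  |7.47|^4 = 3113.740441
  |-3.1|^4 = 92.3521
Step 2: Multiply by measures and sum:
  146.661788 * 2.5 = 366.65447
  1139.474287 * 0.43 = 489.973944
  3266.533993 * 2.96 = 9668.940619
  5.772006 * 0.57 = 3.290044
  3113.740441 * 0.3 = 934.122132
  92.3521 * 1.36 = 125.598856
Sum = 366.65447 + 489.973944 + 9668.940619 + 3.290044 + 934.122132 + 125.598856 = 11588.580065
Step 3: Take the p-th root:
||f||_4 = (11588.580065)^(1/4) = 10.375465


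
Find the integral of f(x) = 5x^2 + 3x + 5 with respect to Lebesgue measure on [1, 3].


The Lebesgue integral of a Riemann-integrable function agrees with the Riemann integral.
Antiderivative F(x) = (5/3)x^3 + (3/2)x^2 + 5x
F(3) = (5/3)*3^3 + (3/2)*3^2 + 5*3
     = (5/3)*27 + (3/2)*9 + 5*3
     = 45 + 13.5 + 15
     = 73.5
F(1) = 8.166667
Integral = F(3) - F(1) = 73.5 - 8.166667 = 65.333333


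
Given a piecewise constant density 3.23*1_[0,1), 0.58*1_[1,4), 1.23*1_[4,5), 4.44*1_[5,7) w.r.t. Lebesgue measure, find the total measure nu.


Integrate each piece of the Radon-Nikodym derivative:
Step 1: integral_0^1 3.23 dx = 3.23*(1-0) = 3.23*1 = 3.23
Step 2: integral_1^4 0.58 dx = 0.58*(4-1) = 0.58*3 = 1.74
Step 3: integral_4^5 1.23 dx = 1.23*(5-4) = 1.23*1 = 1.23
Step 4: integral_5^7 4.44 dx = 4.44*(7-5) = 4.44*2 = 8.88
Total: 3.23 + 1.74 + 1.23 + 8.88 = 15.08


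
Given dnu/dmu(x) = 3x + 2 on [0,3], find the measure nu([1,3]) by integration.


nu(A) = integral_A (dnu/dmu) dmu = integral_1^3 (3x + 2) dx
Step 1: Antiderivative F(x) = (3/2)x^2 + 2x
Step 2: F(3) = (3/2)*3^2 + 2*3 = 13.5 + 6 = 19.5
Step 3: F(1) = (3/2)*1^2 + 2*1 = 1.5 + 2 = 3.5
Step 4: nu([1,3]) = F(3) - F(1) = 19.5 - 3.5 = 16


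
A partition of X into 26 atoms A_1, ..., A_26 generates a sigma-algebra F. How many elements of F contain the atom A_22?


Each element of F is a union of some subset S of the 26 atoms.
The element contains A_22 iff A_22 is in S.
So we count subsets S of {A_1,...,A_26} with A_22 in S: choose freely among the other 25 atoms.
Count = 2^(26-1) = 2^25 = 33554432.


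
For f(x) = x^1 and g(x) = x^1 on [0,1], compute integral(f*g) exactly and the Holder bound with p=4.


Step 1: Exact integral of f*g = integral(x^2, 0, 1) = 1/3
     = 0.333333
Step 2: Holder bound with p=4, q=1.333333:
  ||f||_p = (integral x^4 dx)^(1/4) = (1/5)^(1/4) = 0.66874
  ||g||_q = (integral x^1.333333 dx)^(1/1.333333) = (1/2.333333)^(1/1.333333) = 0.529685
Step 3: Holder bound = ||f||_p * ||g||_q = 0.66874 * 0.529685 = 0.354221
Verification: 0.333333 <= 0.354221 (Holder holds)


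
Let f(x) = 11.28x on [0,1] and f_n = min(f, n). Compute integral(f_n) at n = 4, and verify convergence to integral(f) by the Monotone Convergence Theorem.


f(x) = 11.28x on [0,1]; f_n(x) = min(11.28x, n). At n = 4:
Step 1: f(x) reaches 4 at x = 4/11.28 = 0.35461
Step 2: integral(f_4) = integral(11.28x, 0, 0.35461) + integral(4, 0.35461, 1)
       = 11.28*0.35461^2/2 + 4*(1 - 0.35461)
       = 0.70922 + 2.58156
       = 3.29078
Step 3: As n -> infinity, f_n increases to f, so by MCT integral(f_n) -> integral(f) = 11.28/2 = 5.64.
Convergence: integral(f_4) = 3.29078 -> 5.64 as n -> infinity


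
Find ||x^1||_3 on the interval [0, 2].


Step 1: ||f||_3 = (integral_0^2 |x^1|^3 dx)^(1/3)
     = (integral_0^2 x^3 dx)^(1/3)
Step 2: integral_0^2 x^3 dx = [x^4/(4)] from 0 to 2 = 2^4/4
     = 16/4 = 4
Step 3: ||f||_3 = (4)^(1/3) = 1.587401


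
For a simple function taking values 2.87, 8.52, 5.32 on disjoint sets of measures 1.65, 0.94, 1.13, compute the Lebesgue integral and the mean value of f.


Step 1: Integral = sum(value_i * measure_i)
= 2.87*1.65 + 8.52*0.94 + 5.32*1.13
= 4.7355 + 8.0088 + 6.0116
= 18.7559
Step 2: Total measure of domain = 1.65 + 0.94 + 1.13 = 3.72
Step 3: Average value = 18.7559 / 3.72 = 5.041909


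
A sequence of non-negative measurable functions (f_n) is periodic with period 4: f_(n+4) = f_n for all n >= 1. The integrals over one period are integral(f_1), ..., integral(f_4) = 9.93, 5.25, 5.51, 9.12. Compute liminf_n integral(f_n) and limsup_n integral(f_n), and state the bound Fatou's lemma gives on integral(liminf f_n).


The sequence (integral(f_n)) is periodic with period 4, repeating the values 9.93, 5.25, 5.51, 9.12 indefinitely.
Step 1: For a periodic sequence, every tail (a_m, a_(m+1), ...) contains all 4 period values infinitely often.
Step 2: Hence inf of every tail = min of the period values = min(9.93, 5.25, 5.51, 9.12) = 5.25.
        liminf_n integral(f_n) = sup over m of (inf of tail from m) = 5.25.
Step 3: Similarly sup of every tail = max of the period values = 9.93.
        limsup_n integral(f_n) = 9.93.
Step 4: Fatou's lemma: integral(liminf_n f_n) <= liminf_n integral(f_n) = 5.25.
        So the integral of the pointwise liminf is at most 5.25.


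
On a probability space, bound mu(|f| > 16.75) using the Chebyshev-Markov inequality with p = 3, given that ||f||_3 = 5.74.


Chebyshev/Markov inequality: mu(|f| > eps) <= (||f||_p / eps)^p
Step 1: ||f||_3 / eps = 5.74 / 16.75 = 0.342687
Step 2: Raise to power p = 3:
  (0.342687)^3 = 0.040243
Step 3: Therefore mu(|f| > 16.75) <= 0.040243


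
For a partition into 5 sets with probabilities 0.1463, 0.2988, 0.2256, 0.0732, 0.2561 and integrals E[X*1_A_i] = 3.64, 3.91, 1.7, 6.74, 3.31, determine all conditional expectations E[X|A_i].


For each cell A_i: E[X|A_i] = E[X*1_A_i] / P(A_i)
Step 1: E[X|A_1] = 3.64 / 0.1463 = 24.880383
Step 2: E[X|A_2] = 3.91 / 0.2988 = 13.085676
Step 3: E[X|A_3] = 1.7 / 0.2256 = 7.535461
Step 4: E[X|A_4] = 6.74 / 0.0732 = 92.076503
Step 5: E[X|A_5] = 3.31 / 0.2561 = 12.924639
Verification: E[X] = sum E[X*1_A_i] = 3.64 + 3.91 + 1.7 + 6.74 + 3.31 = 19.3


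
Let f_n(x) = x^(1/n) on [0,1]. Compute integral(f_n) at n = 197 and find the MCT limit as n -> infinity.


At n = 197: f_197(x) = x^(1/197).
Step 1: integral(x^(1/197), 0, 1) = [x^(1/197+1) / (1/197+1)] from 0 to 1
     = 1 / (1/197 + 1) = 1 / ((197+1)/197) = 197/(197+1)
     = 197/198 = 0.994949
Step 2: As n -> infinity, f_n(x) = x^(1/n) -> 1 for x in (0,1], and f_n is increasing in n.
By MCT, lim_n integral(f_n) = integral(lim_n f_n) = integral(1, 0, 1) = 1.
Step 3: Verify convergence: 197/198 = 0.994949 -> 1


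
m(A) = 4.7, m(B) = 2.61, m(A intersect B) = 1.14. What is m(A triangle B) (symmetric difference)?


m(A Delta B) = m(A) + m(B) - 2*m(A n B)
= 4.7 + 2.61 - 2*1.14
= 4.7 + 2.61 - 2.28
= 5.03


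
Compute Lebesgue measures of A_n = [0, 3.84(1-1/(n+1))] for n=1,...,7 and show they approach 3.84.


By continuity of measure from below: if A_n increases to A, then m(A_n) -> m(A).
Here A = [0, 3.84], so m(A) = 3.84
Step 1: a_1 = 3.84*(1 - 1/2) = 1.92, m(A_1) = 1.92
Step 2: a_2 = 3.84*(1 - 1/3) = 2.56, m(A_2) = 2.56
Step 3: a_3 = 3.84*(1 - 1/4) = 2.88, m(A_3) = 2.88
Step 4: a_4 = 3.84*(1 - 1/5) = 3.072, m(A_4) = 3.072
Step 5: a_5 = 3.84*(1 - 1/6) = 3.2, m(A_5) = 3.2
Step 6: a_6 = 3.84*(1 - 1/7) = 3.2914, m(A_6) = 3.2914
Step 7: a_7 = 3.84*(1 - 1/8) = 3.36, m(A_7) = 3.36
Limit: m(A_n) -> m([0,3.84]) = 3.84


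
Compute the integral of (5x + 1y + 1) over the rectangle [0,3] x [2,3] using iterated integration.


By Fubini, integrate in x first, then y.
Step 1: Fix y, integrate over x in [0,3]:
  integral(5x + 1y + 1, x=0..3)
  = 5*(3^2 - 0^2)/2 + (1y + 1)*(3 - 0)
  = 22.5 + (1y + 1)*3
  = 22.5 + 3y + 3
  = 25.5 + 3y
Step 2: Integrate over y in [2,3]:
  integral(25.5 + 3y, y=2..3)
  = 25.5*1 + 3*(3^2 - 2^2)/2
  = 25.5 + 7.5
  = 33


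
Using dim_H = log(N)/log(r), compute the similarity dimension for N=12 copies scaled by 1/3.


For a self-similar set with N copies scaled by 1/r:
dim_H = log(N)/log(r) = log(12)/log(3)
= 2.484907/1.098612
= 2.26186


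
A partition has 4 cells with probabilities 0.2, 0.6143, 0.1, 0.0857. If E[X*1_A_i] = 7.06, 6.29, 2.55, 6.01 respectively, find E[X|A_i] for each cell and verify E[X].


For each cell A_i: E[X|A_i] = E[X*1_A_i] / P(A_i)
Step 1: E[X|A_1] = 7.06 / 0.2 = 35.3
Step 2: E[X|A_2] = 6.29 / 0.6143 = 10.239297
Step 3: E[X|A_3] = 2.55 / 0.1 = 25.5
Step 4: E[X|A_4] = 6.01 / 0.0857 = 70.128355
Verification: E[X] = sum E[X*1_A_i] = 7.06 + 6.29 + 2.55 + 6.01 = 21.91


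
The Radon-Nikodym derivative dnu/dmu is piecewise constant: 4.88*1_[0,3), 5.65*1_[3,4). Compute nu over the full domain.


Integrate each piece of the Radon-Nikodym derivative:
Step 1: integral_0^3 4.88 dx = 4.88*(3-0) = 4.88*3 = 14.64
Step 2: integral_3^4 5.65 dx = 5.65*(4-3) = 5.65*1 = 5.65
Total: 14.64 + 5.65 = 20.29


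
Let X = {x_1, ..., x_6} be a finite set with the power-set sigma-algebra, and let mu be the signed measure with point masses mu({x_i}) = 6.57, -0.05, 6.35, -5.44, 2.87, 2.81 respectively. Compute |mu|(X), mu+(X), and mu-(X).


Step 1: Every measurable set is a union of atoms (the cells / points), so a Hahn decomposition is
  obtained by grouping atoms by sign: P = union of atoms with mu > 0, N = union of the remaining atoms.
  Atoms in P (indices): 1, 3, 5, 6;  atoms in N (indices): 2, 4
  Positive values: 6.57, 6.35, 2.87, 2.81
  Negative values: -0.05, -5.44
Step 2: mu+(X) = mu(P) = sum of positive atom values = 18.6
Step 3: mu-(X) = -mu(N) = sum of |negative atom values| = 5.49
Step 4: |mu|(X) = mu+(X) + mu-(X) = 18.6 + 5.49 = 24.09


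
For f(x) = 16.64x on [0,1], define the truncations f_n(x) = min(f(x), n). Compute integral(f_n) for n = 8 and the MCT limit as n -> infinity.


f(x) = 16.64x on [0,1]; f_n(x) = min(16.64x, n). At n = 8:
Step 1: f(x) reaches 8 at x = 8/16.64 = 0.480769
Step 2: integral(f_8) = integral(16.64x, 0, 0.480769) + integral(8, 0.480769, 1)
       = 16.64*0.480769^2/2 + 8*(1 - 0.480769)
       = 1.923077 + 4.153846
       = 6.076923
Step 3: As n -> infinity, f_n increases to f, so by MCT integral(f_n) -> integral(f) = 16.64/2 = 8.32.
Convergence: integral(f_8) = 6.076923 -> 8.32 as n -> infinity


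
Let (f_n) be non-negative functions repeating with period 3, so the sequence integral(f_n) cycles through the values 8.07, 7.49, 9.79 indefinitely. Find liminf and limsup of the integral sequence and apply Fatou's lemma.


The sequence (integral(f_n)) is periodic with period 3, repeating the values 8.07, 7.49, 9.79 indefinitely.
Step 1: For a periodic sequence, every tail (a_m, a_(m+1), ...) contains all 3 period values infinitely often.
Step 2: Hence inf of every tail = min of the period values = min(8.07, 7.49, 9.79) = 7.49.
        liminf_n integral(f_n) = sup over m of (inf of tail from m) = 7.49.
Step 3: Similarly sup of every tail = max of the period values = 9.79.
        limsup_n integral(f_n) = 9.79.
Step 4: Fatou's lemma: integral(liminf_n f_n) <= liminf_n integral(f_n) = 7.49.
        So the integral of the pointwise liminf is at most 7.49.


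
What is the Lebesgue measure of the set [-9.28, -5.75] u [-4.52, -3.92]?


For pairwise disjoint intervals, m(union) = sum of lengths.
= (-5.75 - -9.28) + (-3.92 - -4.52)
= 3.53 + 0.6
= 4.13


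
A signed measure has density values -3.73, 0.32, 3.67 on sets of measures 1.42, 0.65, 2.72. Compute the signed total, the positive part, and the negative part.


Step 1: Compute signed measure on each set:
  Set 1: -3.73 * 1.42 = -5.2966
  Set 2: 0.32 * 0.65 = 0.208
  Set 3: 3.67 * 2.72 = 9.9824
Step 2: Total signed measure = (-5.2966) + (0.208) + (9.9824)
     = 4.8938
Step 3: Positive part mu+(X) = sum of positive contributions = 10.1904
Step 4: Negative part mu-(X) = |sum of negative contributions| = 5.2966


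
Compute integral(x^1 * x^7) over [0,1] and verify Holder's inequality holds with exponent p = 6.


Step 1: Exact integral of f*g = integral(x^8, 0, 1) = 1/9
     = 0.111111
Step 2: Holder bound with p=6, q=1.2:
  ||f||_p = (integral x^6 dx)^(1/6) = (1/7)^(1/6) = 0.72302
  ||g||_q = (integral x^8.4 dx)^(1/1.2) = (1/9.4)^(1/1.2) = 0.154547
Step 3: Holder bound = ||f||_p * ||g||_q = 0.72302 * 0.154547 = 0.11174
Verification: 0.111111 <= 0.11174 (Holder holds)


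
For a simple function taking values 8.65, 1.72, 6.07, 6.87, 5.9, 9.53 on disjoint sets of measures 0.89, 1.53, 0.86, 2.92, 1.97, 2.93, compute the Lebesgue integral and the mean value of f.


Step 1: Integral = sum(value_i * measure_i)
= 8.65*0.89 + 1.72*1.53 + 6.07*0.86 + 6.87*2.92 + 5.9*1.97 + 9.53*2.93
= 7.6985 + 2.6316 + 5.2202 + 20.0604 + 11.623 + 27.9229
= 75.1566
Step 2: Total measure of domain = 0.89 + 1.53 + 0.86 + 2.92 + 1.97 + 2.93 = 11.1
Step 3: Average value = 75.1566 / 11.1 = 6.770865


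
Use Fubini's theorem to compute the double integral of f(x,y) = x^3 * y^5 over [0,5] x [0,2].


By Fubini's theorem, the double integral factors as a product of single integrals:
Step 1: integral_0^5 x^3 dx = [x^4/4] from 0 to 5
     = 5^4/4 = 156.25
Step 2: integral_0^2 y^5 dy = [y^6/6] from 0 to 2
     = 2^6/6 = 10.666667
Step 3: Double integral = 156.25 * 10.666667 = 1666.666667


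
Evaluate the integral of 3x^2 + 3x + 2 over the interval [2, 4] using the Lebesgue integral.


The Lebesgue integral of a Riemann-integrable function agrees with the Riemann integral.
Antiderivative F(x) = (3/3)x^3 + (3/2)x^2 + 2x
F(4) = (3/3)*4^3 + (3/2)*4^2 + 2*4
     = (3/3)*64 + (3/2)*16 + 2*4
     = 64 + 24 + 8
     = 96
F(2) = 18
Integral = F(4) - F(2) = 96 - 18 = 78


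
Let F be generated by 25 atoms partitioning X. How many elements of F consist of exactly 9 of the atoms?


Each element of F is a union of some subset of the 25 atoms.
Elements that are unions of exactly 9 atoms correspond to 9-element subsets of the 25 atoms.
Count = C(25, 9) = 25! / (9! * 16!) = 2042975.


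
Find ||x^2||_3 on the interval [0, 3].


Step 1: ||f||_3 = (integral_0^3 |x^2|^3 dx)^(1/3)
     = (integral_0^3 x^6 dx)^(1/3)
Step 2: integral_0^3 x^6 dx = [x^7/(7)] from 0 to 3 = 3^7/7
     = 2187/7 = 312.428571
Step 3: ||f||_3 = (312.428571)^(1/3) = 6.785527


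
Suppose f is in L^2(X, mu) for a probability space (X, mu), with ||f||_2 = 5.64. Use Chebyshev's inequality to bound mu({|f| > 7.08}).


Chebyshev/Markov inequality: mu(|f| > eps) <= (||f||_p / eps)^p
Step 1: ||f||_2 / eps = 5.64 / 7.08 = 0.79661
Step 2: Raise to power p = 2:
  (0.79661)^2 = 0.634588
Step 3: Therefore mu(|f| > 7.08) <= 0.634588


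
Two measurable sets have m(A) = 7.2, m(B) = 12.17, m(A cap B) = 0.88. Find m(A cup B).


By inclusion-exclusion: m(A u B) = m(A) + m(B) - m(A n B)
= 7.2 + 12.17 - 0.88
= 18.49


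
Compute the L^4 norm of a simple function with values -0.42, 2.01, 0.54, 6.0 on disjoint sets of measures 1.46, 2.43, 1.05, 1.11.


Step 1: Compute |f_i|^4 for each value:
  |-0.42|^4 = 0.031117
  |2.01|^4 = 16.322408
  |0.54|^4 = 0.085031
  |6.0|^4 = 1296
Step 2: Multiply by measures and sum:
  0.031117 * 1.46 = 0.045431
  16.322408 * 2.43 = 39.663451
  0.085031 * 1.05 = 0.089282
  1296 * 1.11 = 1438.56
Sum = 0.045431 + 39.663451 + 0.089282 + 1438.56 = 1478.358164
Step 3: Take the p-th root:
||f||_4 = (1478.358164)^(1/4) = 6.20076


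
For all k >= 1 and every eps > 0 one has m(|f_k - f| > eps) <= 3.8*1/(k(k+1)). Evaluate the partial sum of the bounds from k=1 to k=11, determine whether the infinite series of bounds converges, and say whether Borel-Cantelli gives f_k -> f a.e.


Step 1: List the terms 3.8*1/(k(k+1)) for k = 1 to 11:
  k=1: 1.9
  k=2: 0.633333
  k=3: 0.316667
  k=4: 0.19
  k=5: 0.126667
  k=6: 0.090476
  k=7: 0.067857
  k=8: 0.052778
  k=9: 0.042222
  k=10: 0.034545
  k=11: 0.028788
Step 2: Partial sum = 1.9 + 0.633333 + 0.316667 + 0.19 + 0.126667 + 0.090476 + 0.067857 + 0.052778 + 0.042222 + 0.034545 + 0.028788
     = 3.483333
Step 3: The full series sum_(k>=1) 3.8*1/(k(k+1)) converges (telescoping series sum 1/(k(k+1)) = 1; a constant multiple of a convergent series converges).
Step 4: Fix eps > 0. Since sum_k m(|f_k - f| > eps) < infinity, the Borel-Cantelli lemma gives
        m(limsup_k {|f_k - f| > eps}) = 0, i.e. for a.e. x, |f_k(x) - f(x)| <= eps for all large k.
        Applying this with eps = 1/j for j = 1, 2, ... and intersecting the countably many full-measure sets,
        for a.e. x we get limsup_k |f_k(x) - f(x)| <= 1/j for every j, hence f_k -> f almost everywhere.
Conclusion: series converges; Borel-Cantelli yields f_k -> f a.e.


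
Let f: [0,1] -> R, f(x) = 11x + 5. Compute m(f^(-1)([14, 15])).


f^(-1)([14, 15]) = {x : 14 <= 11x + 5 <= 15}
Solving: (14 - 5)/11 <= x <= (15 - 5)/11
= [0.818182, 0.909091]
Intersecting with [0,1]: [0.818182, 0.909091]
Measure = 0.909091 - 0.818182 = 0.090909


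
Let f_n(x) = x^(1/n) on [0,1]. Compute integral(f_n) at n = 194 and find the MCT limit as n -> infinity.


At n = 194: f_194(x) = x^(1/194).
Step 1: integral(x^(1/194), 0, 1) = [x^(1/194+1) / (1/194+1)] from 0 to 1
     = 1 / (1/194 + 1) = 1 / ((194+1)/194) = 194/(194+1)
     = 194/195 = 0.994872
Step 2: As n -> infinity, f_n(x) = x^(1/n) -> 1 for x in (0,1], and f_n is increasing in n.
By MCT, lim_n integral(f_n) = integral(lim_n f_n) = integral(1, 0, 1) = 1.
Step 3: Verify convergence: 194/195 = 0.994872 -> 1


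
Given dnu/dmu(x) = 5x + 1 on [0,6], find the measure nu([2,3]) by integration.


nu(A) = integral_A (dnu/dmu) dmu = integral_2^3 (5x + 1) dx
Step 1: Antiderivative F(x) = (5/2)x^2 + 1x
Step 2: F(3) = (5/2)*3^2 + 1*3 = 22.5 + 3 = 25.5
Step 3: F(2) = (5/2)*2^2 + 1*2 = 10 + 2 = 12
Step 4: nu([2,3]) = F(3) - F(2) = 25.5 - 12 = 13.5


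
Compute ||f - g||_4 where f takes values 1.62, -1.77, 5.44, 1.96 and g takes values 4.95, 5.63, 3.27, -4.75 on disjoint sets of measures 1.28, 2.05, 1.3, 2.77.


Step 1: Compute differences f_i - g_i:
  1.62 - 4.95 = -3.33
  -1.77 - 5.63 = -7.4
  5.44 - 3.27 = 2.17
  1.96 - -4.75 = 6.71
Step 2: Compute |diff|^4 * measure for each set:
  |-3.33|^4 * 1.28 = 122.963703 * 1.28 = 157.39354
  |-7.4|^4 * 2.05 = 2998.6576 * 2.05 = 6147.24808
  |2.17|^4 * 1.3 = 22.173739 * 1.3 = 28.825861
  |6.71|^4 * 2.77 = 2027.169581 * 2.77 = 5615.259739
Step 3: Sum = 11948.72722
Step 4: ||f-g||_4 = (11948.72722)^(1/4) = 10.455153


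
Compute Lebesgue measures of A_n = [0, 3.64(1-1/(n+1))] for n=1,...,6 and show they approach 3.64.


By continuity of measure from below: if A_n increases to A, then m(A_n) -> m(A).
Here A = [0, 3.64], so m(A) = 3.64
Step 1: a_1 = 3.64*(1 - 1/2) = 1.82, m(A_1) = 1.82
Step 2: a_2 = 3.64*(1 - 1/3) = 2.4267, m(A_2) = 2.4267
Step 3: a_3 = 3.64*(1 - 1/4) = 2.73, m(A_3) = 2.73
Step 4: a_4 = 3.64*(1 - 1/5) = 2.912, m(A_4) = 2.912
Step 5: a_5 = 3.64*(1 - 1/6) = 3.0333, m(A_5) = 3.0333
Step 6: a_6 = 3.64*(1 - 1/7) = 3.12, m(A_6) = 3.12
Limit: m(A_n) -> m([0,3.64]) = 3.64


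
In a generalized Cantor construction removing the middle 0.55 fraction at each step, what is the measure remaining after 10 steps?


Step 1: At each step, fraction remaining = 1 - 0.55 = 0.45
Step 2: After 10 steps, measure = (0.45)^10
Result = 3.405063e-04


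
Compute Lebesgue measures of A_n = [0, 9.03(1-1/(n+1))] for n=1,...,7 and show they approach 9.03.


By continuity of measure from below: if A_n increases to A, then m(A_n) -> m(A).
Here A = [0, 9.03], so m(A) = 9.03
Step 1: a_1 = 9.03*(1 - 1/2) = 4.515, m(A_1) = 4.515
Step 2: a_2 = 9.03*(1 - 1/3) = 6.02, m(A_2) = 6.02
Step 3: a_3 = 9.03*(1 - 1/4) = 6.7725, m(A_3) = 6.7725
Step 4: a_4 = 9.03*(1 - 1/5) = 7.224, m(A_4) = 7.224
Step 5: a_5 = 9.03*(1 - 1/6) = 7.525, m(A_5) = 7.525
Step 6: a_6 = 9.03*(1 - 1/7) = 7.74, m(A_6) = 7.74
Step 7: a_7 = 9.03*(1 - 1/8) = 7.9012, m(A_7) = 7.9012
Limit: m(A_n) -> m([0,9.03]) = 9.03


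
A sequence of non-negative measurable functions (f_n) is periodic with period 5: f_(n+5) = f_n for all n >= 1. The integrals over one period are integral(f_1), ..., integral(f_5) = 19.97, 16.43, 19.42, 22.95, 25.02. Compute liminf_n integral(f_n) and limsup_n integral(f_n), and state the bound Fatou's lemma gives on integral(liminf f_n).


The sequence (integral(f_n)) is periodic with period 5, repeating the values 19.97, 16.43, 19.42, 22.95, 25.02 indefinitely.
Step 1: For a periodic sequence, every tail (a_m, a_(m+1), ...) contains all 5 period values infinitely often.
Step 2: Hence inf of every tail = min of the period values = min(19.97, 16.43, 19.42, 22.95, 25.02) = 16.43.
        liminf_n integral(f_n) = sup over m of (inf of tail from m) = 16.43.
Step 3: Similarly sup of every tail = max of the period values = 25.02.
        limsup_n integral(f_n) = 25.02.
Step 4: Fatou's lemma: integral(liminf_n f_n) <= liminf_n integral(f_n) = 16.43.
        So the integral of the pointwise liminf is at most 16.43.


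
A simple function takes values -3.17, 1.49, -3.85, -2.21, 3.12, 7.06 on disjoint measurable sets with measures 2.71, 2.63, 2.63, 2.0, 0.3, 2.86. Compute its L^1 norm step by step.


Step 1: Compute |f_i|^1 for each value:
  |-3.17|^1 = 3.17
  |1.49|^1 = 1.49
  |-3.85|^1 = 3.85
  |-2.21|^1 = 2.21
  |3.12|^1 = 3.12
  |7.06|^1 = 7.06
Step 2: Multiply by measures and sum:
  3.17 * 2.71 = 8.5907
  1.49 * 2.63 = 3.9187
  3.85 * 2.63 = 10.1255
  2.21 * 2.0 = 4.42
  3.12 * 0.3 = 0.936
  7.06 * 2.86 = 20.1916
Sum = 8.5907 + 3.9187 + 10.1255 + 4.42 + 0.936 + 20.1916 = 48.1825
Step 3: Take the p-th root:
||f||_1 = (48.1825)^(1/1) = 48.1825


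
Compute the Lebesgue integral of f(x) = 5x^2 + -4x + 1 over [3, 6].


The Lebesgue integral of a Riemann-integrable function agrees with the Riemann integral.
Antiderivative F(x) = (5/3)x^3 + (-4/2)x^2 + 1x
F(6) = (5/3)*6^3 + (-4/2)*6^2 + 1*6
     = (5/3)*216 + (-4/2)*36 + 1*6
     = 360 + -72 + 6
     = 294
F(3) = 30
Integral = F(6) - F(3) = 294 - 30 = 264


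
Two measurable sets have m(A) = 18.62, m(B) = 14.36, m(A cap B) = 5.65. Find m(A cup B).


By inclusion-exclusion: m(A u B) = m(A) + m(B) - m(A n B)
= 18.62 + 14.36 - 5.65
= 27.33


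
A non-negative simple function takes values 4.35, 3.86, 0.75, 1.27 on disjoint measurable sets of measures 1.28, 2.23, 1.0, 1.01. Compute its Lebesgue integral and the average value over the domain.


Step 1: Integral = sum(value_i * measure_i)
= 4.35*1.28 + 3.86*2.23 + 0.75*1.0 + 1.27*1.01
= 5.568 + 8.6078 + 0.75 + 1.2827
= 16.2085
Step 2: Total measure of domain = 1.28 + 2.23 + 1.0 + 1.01 = 5.52
Step 3: Average value = 16.2085 / 5.52 = 2.936322


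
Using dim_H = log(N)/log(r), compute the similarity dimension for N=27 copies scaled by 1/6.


For a self-similar set with N copies scaled by 1/r:
dim_H = log(N)/log(r) = log(27)/log(6)
= 3.295837/1.791759
= 1.839442


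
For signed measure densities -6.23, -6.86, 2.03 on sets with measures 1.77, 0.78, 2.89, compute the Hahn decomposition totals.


Step 1: Compute signed measure on each set:
  Set 1: -6.23 * 1.77 = -11.0271
  Set 2: -6.86 * 0.78 = -5.3508
  Set 3: 2.03 * 2.89 = 5.8667
Step 2: Total signed measure = (-11.0271) + (-5.3508) + (5.8667)
     = -10.5112
Step 3: Positive part mu+(X) = sum of positive contributions = 5.8667
Step 4: Negative part mu-(X) = |sum of negative contributions| = 16.3779


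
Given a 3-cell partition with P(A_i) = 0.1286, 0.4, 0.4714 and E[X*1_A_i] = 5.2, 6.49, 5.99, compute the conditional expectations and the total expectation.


For each cell A_i: E[X|A_i] = E[X*1_A_i] / P(A_i)
Step 1: E[X|A_1] = 5.2 / 0.1286 = 40.435459
Step 2: E[X|A_2] = 6.49 / 0.4 = 16.225
Step 3: E[X|A_3] = 5.99 / 0.4714 = 12.706831
Verification: E[X] = sum E[X*1_A_i] = 5.2 + 6.49 + 5.99 = 17.68


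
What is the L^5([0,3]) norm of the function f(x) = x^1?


Step 1: ||f||_5 = (integral_0^3 |x^1|^5 dx)^(1/5)
     = (integral_0^3 x^5 dx)^(1/5)
Step 2: integral_0^3 x^5 dx = [x^6/(6)] from 0 to 3 = 3^6/6
     = 729/6 = 121.5
Step 3: ||f||_5 = (121.5)^(1/5) = 2.611652


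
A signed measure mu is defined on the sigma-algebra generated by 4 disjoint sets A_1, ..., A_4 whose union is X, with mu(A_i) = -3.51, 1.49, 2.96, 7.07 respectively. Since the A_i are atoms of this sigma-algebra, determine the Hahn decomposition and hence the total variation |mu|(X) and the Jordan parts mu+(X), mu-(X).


Step 1: Every measurable set is a union of atoms (the cells / points), so a Hahn decomposition is
  obtained by grouping atoms by sign: P = union of atoms with mu > 0, N = union of the remaining atoms.
  Atoms in P (indices): 2, 3, 4;  atoms in N (indices): 1
  Positive values: 1.49, 2.96, 7.07
  Negative values: -3.51
Step 2: mu+(X) = mu(P) = sum of positive atom values = 11.52
Step 3: mu-(X) = -mu(N) = sum of |negative atom values| = 3.51
Step 4: |mu|(X) = mu+(X) + mu-(X) = 11.52 + 3.51 = 15.03


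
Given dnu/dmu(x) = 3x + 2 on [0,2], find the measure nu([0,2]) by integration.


nu(A) = integral_A (dnu/dmu) dmu = integral_0^2 (3x + 2) dx
Step 1: Antiderivative F(x) = (3/2)x^2 + 2x
Step 2: F(2) = (3/2)*2^2 + 2*2 = 6 + 4 = 10
Step 3: F(0) = (3/2)*0^2 + 2*0 = 0.0 + 0 = 0.0
Step 4: nu([0,2]) = F(2) - F(0) = 10 - 0.0 = 10


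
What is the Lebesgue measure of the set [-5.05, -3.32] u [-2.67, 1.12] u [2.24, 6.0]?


For pairwise disjoint intervals, m(union) = sum of lengths.
= (-3.32 - -5.05) + (1.12 - -2.67) + (6.0 - 2.24)
= 1.73 + 3.79 + 3.76
= 9.28


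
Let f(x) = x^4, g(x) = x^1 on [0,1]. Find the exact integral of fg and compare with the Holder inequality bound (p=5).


Step 1: Exact integral of f*g = integral(x^5, 0, 1) = 1/6
     = 0.166667
Step 2: Holder bound with p=5, q=1.25:
  ||f||_p = (integral x^20 dx)^(1/5) = (1/21)^(1/5) = 0.543946
  ||g||_q = (integral x^1.25 dx)^(1/1.25) = (1/2.25)^(1/1.25) = 0.522702
Step 3: Holder bound = ||f||_p * ||g||_q = 0.543946 * 0.522702 = 0.284322
Verification: 0.166667 <= 0.284322 (Holder holds)


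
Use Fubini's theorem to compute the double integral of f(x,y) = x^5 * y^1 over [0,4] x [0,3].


By Fubini's theorem, the double integral factors as a product of single integrals:
Step 1: integral_0^4 x^5 dx = [x^6/6] from 0 to 4
     = 4^6/6 = 682.666667
Step 2: integral_0^3 y^1 dy = [y^2/2] from 0 to 3
     = 3^2/2 = 4.5
Step 3: Double integral = 682.666667 * 4.5 = 3072


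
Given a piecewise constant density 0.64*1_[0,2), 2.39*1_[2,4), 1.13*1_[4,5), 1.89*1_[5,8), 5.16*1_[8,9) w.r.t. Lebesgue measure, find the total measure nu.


Integrate each piece of the Radon-Nikodym derivative:
Step 1: integral_0^2 0.64 dx = 0.64*(2-0) = 0.64*2 = 1.28
Step 2: integral_2^4 2.39 dx = 2.39*(4-2) = 2.39*2 = 4.78
Step 3: integral_4^5 1.13 dx = 1.13*(5-4) = 1.13*1 = 1.13
Step 4: integral_5^8 1.89 dx = 1.89*(8-5) = 1.89*3 = 5.67
Step 5: integral_8^9 5.16 dx = 5.16*(9-8) = 5.16*1 = 5.16
Total: 1.28 + 4.78 + 1.13 + 5.67 + 5.16 = 18.02


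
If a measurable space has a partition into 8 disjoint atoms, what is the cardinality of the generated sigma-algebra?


Each element of the sigma-algebra is a union of some subset of the 8 atoms.
The number of such subsets is 2^8 = 256.


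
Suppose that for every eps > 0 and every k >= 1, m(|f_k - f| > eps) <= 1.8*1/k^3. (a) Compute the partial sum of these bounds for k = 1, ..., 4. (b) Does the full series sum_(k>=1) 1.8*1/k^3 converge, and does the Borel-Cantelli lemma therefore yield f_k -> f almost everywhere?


Step 1: List the terms 1.8*1/k^3 for k = 1 to 4:
  k=1: 1.8
  k=2: 0.225
  k=3: 0.066667
  k=4: 0.028125
Step 2: Partial sum = 1.8 + 0.225 + 0.066667 + 0.028125
     = 2.119792
Step 3: The full series sum_(k>=1) 1.8*1/k^3 converges (p-series with p = 3 > 1; a constant multiple of a convergent series converges).
Step 4: Fix eps > 0. Since sum_k m(|f_k - f| > eps) < infinity, the Borel-Cantelli lemma gives
        m(limsup_k {|f_k - f| > eps}) = 0, i.e. for a.e. x, |f_k(x) - f(x)| <= eps for all large k.
        Applying this with eps = 1/j for j = 1, 2, ... and intersecting the countably many full-measure sets,
        for a.e. x we get limsup_k |f_k(x) - f(x)| <= 1/j for every j, hence f_k -> f almost everywhere.
Conclusion: series converges; Borel-Cantelli yields f_k -> f a.e.


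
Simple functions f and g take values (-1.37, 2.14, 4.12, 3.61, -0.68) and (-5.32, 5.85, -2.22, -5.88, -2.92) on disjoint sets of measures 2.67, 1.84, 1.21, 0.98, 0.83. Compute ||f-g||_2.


Step 1: Compute differences f_i - g_i:
  -1.37 - -5.32 = 3.95
  2.14 - 5.85 = -3.71
  4.12 - -2.22 = 6.34
  3.61 - -5.88 = 9.49
  -0.68 - -2.92 = 2.24
Step 2: Compute |diff|^2 * measure for each set:
  |3.95|^2 * 2.67 = 15.6025 * 2.67 = 41.658675
  |-3.71|^2 * 1.84 = 13.7641 * 1.84 = 25.325944
  |6.34|^2 * 1.21 = 40.1956 * 1.21 = 48.636676
  |9.49|^2 * 0.98 = 90.0601 * 0.98 = 88.258898
  |2.24|^2 * 0.83 = 5.0176 * 0.83 = 4.164608
Step 3: Sum = 208.044801
Step 4: ||f-g||_2 = (208.044801)^(1/2) = 14.423758


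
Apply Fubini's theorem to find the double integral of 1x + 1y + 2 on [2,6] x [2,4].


By Fubini, integrate in x first, then y.
Step 1: Fix y, integrate over x in [2,6]:
  integral(1x + 1y + 2, x=2..6)
  = 1*(6^2 - 2^2)/2 + (1y + 2)*(6 - 2)
  = 16 + (1y + 2)*4
  = 16 + 4y + 8
  = 24 + 4y
Step 2: Integrate over y in [2,4]:
  integral(24 + 4y, y=2..4)
  = 24*2 + 4*(4^2 - 2^2)/2
  = 48 + 24
  = 72
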